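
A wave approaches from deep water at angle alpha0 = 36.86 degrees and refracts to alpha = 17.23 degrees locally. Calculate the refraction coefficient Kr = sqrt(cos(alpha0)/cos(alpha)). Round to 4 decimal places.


Kr = sqrt(cos(alpha0) / cos(alpha))
cos(36.86) = 0.800104
cos(17.23) = 0.955123
Kr = sqrt(0.800104 / 0.955123)
Kr = sqrt(0.837697)
Kr = 0.9153

0.9153


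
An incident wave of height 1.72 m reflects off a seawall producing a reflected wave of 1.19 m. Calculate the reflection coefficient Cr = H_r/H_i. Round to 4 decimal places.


Cr = H_r / H_i
Cr = 1.19 / 1.72
Cr = 0.6919

0.6919


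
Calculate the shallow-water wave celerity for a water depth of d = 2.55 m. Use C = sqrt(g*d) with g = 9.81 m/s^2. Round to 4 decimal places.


Using the shallow-water approximation:
C = sqrt(g * d) = sqrt(9.81 * 2.55)
C = sqrt(25.0155)
C = 5.0015 m/s

5.0015


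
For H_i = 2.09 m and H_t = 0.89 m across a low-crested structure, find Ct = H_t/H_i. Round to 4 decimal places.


Ct = H_t / H_i
Ct = 0.89 / 2.09
Ct = 0.4258

0.4258


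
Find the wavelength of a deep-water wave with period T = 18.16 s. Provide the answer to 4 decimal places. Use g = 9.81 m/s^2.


L0 = g * T^2 / (2 * pi)
L0 = 9.81 * 18.16^2 / (2 * pi)
L0 = 9.81 * 329.7856 / 6.28319
L0 = 3235.1967 / 6.28319
L0 = 514.8976 m

514.8976


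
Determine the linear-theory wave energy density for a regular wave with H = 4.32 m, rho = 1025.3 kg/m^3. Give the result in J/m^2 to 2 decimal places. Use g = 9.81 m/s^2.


E = (1/8) * rho * g * H^2
E = (1/8) * 1025.3 * 9.81 * 4.32^2
E = 0.125 * 1025.3 * 9.81 * 18.6624
E = 23463.75 J/m^2

23463.75


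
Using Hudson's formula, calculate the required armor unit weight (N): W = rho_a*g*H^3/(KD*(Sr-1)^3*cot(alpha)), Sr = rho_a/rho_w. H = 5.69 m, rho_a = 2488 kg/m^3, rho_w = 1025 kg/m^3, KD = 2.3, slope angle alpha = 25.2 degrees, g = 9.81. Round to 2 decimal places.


Sr = rho_a / rho_w = 2488 / 1025 = 2.427317
(Sr - 1) = 1.427317
(Sr - 1)^3 = 2.907779
cot(25.2) = 1 / tan(25.2) = 1 / 0.470564 = 2.125108
Numerator = 2488 * 9.81 * 5.69^3 = 4496309.3413
Denominator = 2.3 * 2.907779 * 2.125108 = 14.212493
W = 4496309.3413 / 14.212493
W = 316363.17 N

316363.17


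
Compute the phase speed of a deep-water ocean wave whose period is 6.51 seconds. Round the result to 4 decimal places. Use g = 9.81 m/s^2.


We use the deep-water celerity formula:
C = g * T / (2 * pi)
C = 9.81 * 6.51 / (2 * 3.14159...)
C = 63.863100 / 6.283185
C = 10.1641 m/s

10.1641


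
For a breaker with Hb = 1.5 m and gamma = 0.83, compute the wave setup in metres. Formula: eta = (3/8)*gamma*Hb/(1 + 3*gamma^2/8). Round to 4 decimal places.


eta = (3/8) * gamma * Hb / (1 + 3*gamma^2/8)
Numerator = (3/8) * 0.83 * 1.5 = 0.466875
Denominator = 1 + 3*0.83^2/8 = 1 + 0.258338 = 1.258338
eta = 0.466875 / 1.258338
eta = 0.3710 m

0.3710


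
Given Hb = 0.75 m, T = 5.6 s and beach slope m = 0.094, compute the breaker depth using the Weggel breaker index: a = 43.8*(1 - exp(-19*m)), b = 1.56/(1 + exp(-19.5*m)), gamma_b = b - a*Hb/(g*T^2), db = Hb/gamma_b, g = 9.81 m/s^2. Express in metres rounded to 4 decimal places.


a = 43.8 * (1 - exp(-19 * m))
exp(-19 * 0.094) = exp(-1.7860) = 0.167629
a = 43.8 * (1 - 0.167629) = 36.457835
b = 1.56 / (1 + exp(-19.5 * m))
exp(-19.5 * 0.094) = exp(-1.8330) = 0.159933
b = 1.56 / (1 + 0.159933) = 1.344905
Hb / (g * T^2) = 0.75 / (9.81 * 5.6^2) = 0.75 / 307.6416 = 0.00243790
gamma_b = b - a * Hb/(g*T^2) = 1.344905 - 36.457835 * 0.00243790 = 1.256025
db = Hb / gamma_b = 0.75 / 1.256025
db = 0.5971 m

0.5971


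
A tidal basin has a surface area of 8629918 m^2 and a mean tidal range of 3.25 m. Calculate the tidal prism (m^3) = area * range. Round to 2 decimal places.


Tidal prism = Area * Tidal range
P = 8629918 * 3.25
P = 28047233.50 m^3

28047233.50


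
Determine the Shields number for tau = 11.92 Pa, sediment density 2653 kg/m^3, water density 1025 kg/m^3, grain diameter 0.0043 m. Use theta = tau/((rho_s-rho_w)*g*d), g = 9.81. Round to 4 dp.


theta = tau / ((rho_s - rho_w) * g * d)
rho_s - rho_w = 2653 - 1025 = 1628
Denominator = 1628 * 9.81 * 0.0043 = 68.673924
theta = 11.92 / 68.673924
theta = 0.1736

0.1736


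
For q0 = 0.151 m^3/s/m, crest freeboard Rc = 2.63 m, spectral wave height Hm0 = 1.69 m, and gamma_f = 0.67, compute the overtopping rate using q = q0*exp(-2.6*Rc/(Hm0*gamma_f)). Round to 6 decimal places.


q = q0 * exp(-2.6 * Rc / (Hm0 * gamma_f))
Exponent = -2.6 * 2.63 / (1.69 * 0.67)
= -2.6 * 2.63 / 1.1323
= -6.039036
exp(-6.039036) = 0.002384
q = 0.151 * 0.002384
q = 0.000360 m^3/s/m

0.000360


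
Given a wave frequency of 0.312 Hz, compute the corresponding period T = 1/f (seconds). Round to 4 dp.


T = 1 / f
T = 1 / 0.312
T = 3.2051 s

3.2051


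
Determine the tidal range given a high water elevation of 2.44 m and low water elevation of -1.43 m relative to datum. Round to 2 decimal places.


Tidal range = High water - Low water
Tidal range = 2.44 - (-1.43)
Tidal range = 3.87 m

3.87


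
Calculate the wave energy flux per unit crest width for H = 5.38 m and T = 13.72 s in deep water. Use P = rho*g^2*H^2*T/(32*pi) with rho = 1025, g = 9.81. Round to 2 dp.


P = rho * g^2 * H^2 * T / (32 * pi)
P = 1025 * 9.81^2 * 5.38^2 * 13.72 / (32 * pi)
P = 1025 * 96.2361 * 28.9444 * 13.72 / 100.53096
P = 389655.39 W/m

389655.39


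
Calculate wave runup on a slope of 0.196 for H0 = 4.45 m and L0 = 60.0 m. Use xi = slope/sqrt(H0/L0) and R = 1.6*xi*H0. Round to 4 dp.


xi = slope / sqrt(H0/L0)
H0/L0 = 4.45/60.0 = 0.074167
sqrt(0.074167) = 0.272336
xi = 0.196 / 0.272336 = 0.719700
R = 1.6 * xi * H0 = 1.6 * 0.719700 * 4.45
R = 5.1243 m

5.1243


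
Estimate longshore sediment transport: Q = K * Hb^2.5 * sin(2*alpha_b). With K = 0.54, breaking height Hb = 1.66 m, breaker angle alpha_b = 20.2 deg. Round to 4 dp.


Q = K * Hb^2.5 * sin(2 * alpha_b)
Hb^2.5 = 1.66^2.5 = 3.550342
sin(2 * 20.2) = sin(40.4) = 0.648120
Q = 0.54 * 3.550342 * 0.648120
Q = 1.2426 m^3/s

1.2426


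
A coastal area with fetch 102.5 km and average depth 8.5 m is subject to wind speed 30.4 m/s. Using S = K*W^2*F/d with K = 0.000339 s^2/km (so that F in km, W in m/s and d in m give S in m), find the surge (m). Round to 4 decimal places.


S = K * W^2 * F / d
W^2 = 30.4^2 = 924.16
S = 0.000339 * 924.16 * 102.5 / 8.5
Numerator = 0.000339 * 924.16 * 102.5 = 32.112250
S = 32.112250 / 8.5 = 3.7779 m

3.7779


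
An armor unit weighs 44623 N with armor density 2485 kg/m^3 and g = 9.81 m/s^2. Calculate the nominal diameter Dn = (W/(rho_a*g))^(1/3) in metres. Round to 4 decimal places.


V = W / (rho_a * g)
V = 44623 / (2485 * 9.81)
V = 44623 / 24377.85
V = 1.830473 m^3
Dn = V^(1/3) = 1.830473^(1/3)
Dn = 1.2233 m

1.2233


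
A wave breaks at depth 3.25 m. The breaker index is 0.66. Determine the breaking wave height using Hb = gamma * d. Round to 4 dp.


Hb = gamma * d
Hb = 0.66 * 3.25
Hb = 2.1450 m

2.1450


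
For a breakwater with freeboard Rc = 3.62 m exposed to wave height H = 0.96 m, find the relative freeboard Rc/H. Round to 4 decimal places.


Relative freeboard = Rc / H
= 3.62 / 0.96
= 3.7708

3.7708


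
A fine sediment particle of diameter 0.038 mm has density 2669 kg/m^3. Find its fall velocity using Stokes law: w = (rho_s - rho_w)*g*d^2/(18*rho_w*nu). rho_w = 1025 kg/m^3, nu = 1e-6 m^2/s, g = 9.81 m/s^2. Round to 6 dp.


w = (rho_s - rho_w) * g * d^2 / (18 * rho_w * nu)
d = 0.038 mm = 0.000038 m
rho_s - rho_w = 2669 - 1025 = 1644
Numerator = 1644 * 9.81 * (0.000038)^2 = 0.000023288312
Denominator = 18 * 1025 * 1e-6 = 0.018450
w = 0.001262 m/s

0.001262


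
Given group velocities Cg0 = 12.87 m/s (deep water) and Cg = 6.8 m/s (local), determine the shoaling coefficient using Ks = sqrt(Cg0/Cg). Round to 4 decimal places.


Ks = sqrt(Cg0 / Cg)
Ks = sqrt(12.87 / 6.8)
Ks = sqrt(1.8926)
Ks = 1.3757

1.3757


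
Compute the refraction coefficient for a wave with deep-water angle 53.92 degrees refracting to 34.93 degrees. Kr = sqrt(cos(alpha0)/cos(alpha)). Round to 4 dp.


Kr = sqrt(cos(alpha0) / cos(alpha))
cos(53.92) = 0.588914
cos(34.93) = 0.819852
Kr = sqrt(0.588914 / 0.819852)
Kr = sqrt(0.718318)
Kr = 0.8475

0.8475


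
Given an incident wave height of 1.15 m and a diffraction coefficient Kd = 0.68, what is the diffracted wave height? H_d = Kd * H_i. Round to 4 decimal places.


H_d = Kd * H_i
H_d = 0.68 * 1.15
H_d = 0.7820 m

0.7820


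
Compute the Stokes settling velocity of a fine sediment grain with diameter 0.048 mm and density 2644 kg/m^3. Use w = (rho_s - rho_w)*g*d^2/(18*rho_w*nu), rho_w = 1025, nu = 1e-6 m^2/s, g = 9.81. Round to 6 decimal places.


w = (rho_s - rho_w) * g * d^2 / (18 * rho_w * nu)
d = 0.048 mm = 0.000048 m
rho_s - rho_w = 2644 - 1025 = 1619
Numerator = 1619 * 9.81 * (0.000048)^2 = 0.000036593027
Denominator = 18 * 1025 * 1e-6 = 0.018450
w = 0.001983 m/s

0.001983


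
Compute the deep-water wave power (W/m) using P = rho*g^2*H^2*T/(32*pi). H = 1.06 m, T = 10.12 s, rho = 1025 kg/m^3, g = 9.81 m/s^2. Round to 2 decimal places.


P = rho * g^2 * H^2 * T / (32 * pi)
P = 1025 * 9.81^2 * 1.06^2 * 10.12 / (32 * pi)
P = 1025 * 96.2361 * 1.1236 * 10.12 / 100.53096
P = 11157.18 W/m

11157.18


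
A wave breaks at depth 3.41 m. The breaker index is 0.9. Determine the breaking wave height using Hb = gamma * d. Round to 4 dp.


Hb = gamma * d
Hb = 0.9 * 3.41
Hb = 3.0690 m

3.0690


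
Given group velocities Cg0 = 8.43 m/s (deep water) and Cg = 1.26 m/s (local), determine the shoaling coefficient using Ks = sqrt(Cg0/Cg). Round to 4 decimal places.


Ks = sqrt(Cg0 / Cg)
Ks = sqrt(8.43 / 1.26)
Ks = sqrt(6.6905)
Ks = 2.5866

2.5866


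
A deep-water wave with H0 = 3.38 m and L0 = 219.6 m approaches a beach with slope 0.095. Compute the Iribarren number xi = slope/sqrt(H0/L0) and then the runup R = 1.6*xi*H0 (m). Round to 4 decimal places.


xi = slope / sqrt(H0/L0)
H0/L0 = 3.38/219.6 = 0.015392
sqrt(0.015392) = 0.124063
xi = 0.095 / 0.124063 = 0.765740
R = 1.6 * xi * H0 = 1.6 * 0.765740 * 3.38
R = 4.1411 m

4.1411


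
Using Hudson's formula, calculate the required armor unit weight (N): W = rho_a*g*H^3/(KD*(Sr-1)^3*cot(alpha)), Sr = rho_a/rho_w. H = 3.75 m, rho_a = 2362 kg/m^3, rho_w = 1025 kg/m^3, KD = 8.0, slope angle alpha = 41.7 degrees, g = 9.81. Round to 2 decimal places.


Sr = rho_a / rho_w = 2362 / 1025 = 2.304390
(Sr - 1) = 1.304390
(Sr - 1)^3 = 2.219334
cot(41.7) = 1 / tan(41.7) = 1 / 0.890967 = 1.122375
Numerator = 2362 * 9.81 * 3.75^3 = 1221919.8047
Denominator = 8.0 * 2.219334 * 1.122375 = 19.927405
W = 1221919.8047 / 19.927405
W = 61318.56 N

61318.56


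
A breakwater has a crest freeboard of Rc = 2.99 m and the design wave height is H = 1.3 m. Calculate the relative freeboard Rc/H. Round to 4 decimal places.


Relative freeboard = Rc / H
= 2.99 / 1.3
= 2.3000

2.3000


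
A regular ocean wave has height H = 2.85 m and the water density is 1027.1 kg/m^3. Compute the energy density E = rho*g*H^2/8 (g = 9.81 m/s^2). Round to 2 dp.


E = (1/8) * rho * g * H^2
E = (1/8) * 1027.1 * 9.81 * 2.85^2
E = 0.125 * 1027.1 * 9.81 * 8.1225
E = 10230.14 J/m^2

10230.14


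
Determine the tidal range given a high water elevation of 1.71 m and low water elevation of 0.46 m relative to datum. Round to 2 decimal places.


Tidal range = High water - Low water
Tidal range = 1.71 - (0.46)
Tidal range = 1.25 m

1.25


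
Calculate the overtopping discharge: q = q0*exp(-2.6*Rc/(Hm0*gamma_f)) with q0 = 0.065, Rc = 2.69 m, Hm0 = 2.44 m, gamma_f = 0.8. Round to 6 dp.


q = q0 * exp(-2.6 * Rc / (Hm0 * gamma_f))
Exponent = -2.6 * 2.69 / (2.44 * 0.8)
= -2.6 * 2.69 / 1.9520
= -3.582992
exp(-3.582992) = 0.027792
q = 0.065 * 0.027792
q = 0.001807 m^3/s/m

0.001807


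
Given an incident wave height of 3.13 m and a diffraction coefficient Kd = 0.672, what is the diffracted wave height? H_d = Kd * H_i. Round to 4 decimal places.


H_d = Kd * H_i
H_d = 0.672 * 3.13
H_d = 2.1034 m

2.1034


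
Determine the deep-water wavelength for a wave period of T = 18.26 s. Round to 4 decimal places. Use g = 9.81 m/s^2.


L0 = g * T^2 / (2 * pi)
L0 = 9.81 * 18.26^2 / (2 * pi)
L0 = 9.81 * 333.4276 / 6.28319
L0 = 3270.9248 / 6.28319
L0 = 520.5838 m

520.5838


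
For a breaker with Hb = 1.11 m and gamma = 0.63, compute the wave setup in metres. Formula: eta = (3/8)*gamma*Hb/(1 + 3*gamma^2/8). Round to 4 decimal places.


eta = (3/8) * gamma * Hb / (1 + 3*gamma^2/8)
Numerator = (3/8) * 0.63 * 1.11 = 0.262238
Denominator = 1 + 3*0.63^2/8 = 1 + 0.148838 = 1.148838
eta = 0.262238 / 1.148838
eta = 0.2283 m

0.2283


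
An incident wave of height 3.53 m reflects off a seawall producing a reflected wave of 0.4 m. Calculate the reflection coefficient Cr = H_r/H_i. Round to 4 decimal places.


Cr = H_r / H_i
Cr = 0.4 / 3.53
Cr = 0.1133

0.1133


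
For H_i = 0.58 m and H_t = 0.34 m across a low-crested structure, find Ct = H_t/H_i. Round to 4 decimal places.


Ct = H_t / H_i
Ct = 0.34 / 0.58
Ct = 0.5862

0.5862


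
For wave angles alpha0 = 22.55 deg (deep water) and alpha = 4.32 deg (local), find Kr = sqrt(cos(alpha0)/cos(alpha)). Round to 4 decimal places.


Kr = sqrt(cos(alpha0) / cos(alpha))
cos(22.55) = 0.923545
cos(4.32) = 0.997159
Kr = sqrt(0.923545 / 0.997159)
Kr = sqrt(0.926177)
Kr = 0.9624

0.9624


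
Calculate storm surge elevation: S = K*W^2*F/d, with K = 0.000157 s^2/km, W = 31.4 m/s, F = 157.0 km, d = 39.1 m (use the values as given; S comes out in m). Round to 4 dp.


S = K * W^2 * F / d
W^2 = 31.4^2 = 985.96
S = 0.000157 * 985.96 * 157.0 / 39.1
Numerator = 0.000157 * 985.96 * 157.0 = 24.302928
S = 24.302928 / 39.1 = 0.6216 m

0.6216


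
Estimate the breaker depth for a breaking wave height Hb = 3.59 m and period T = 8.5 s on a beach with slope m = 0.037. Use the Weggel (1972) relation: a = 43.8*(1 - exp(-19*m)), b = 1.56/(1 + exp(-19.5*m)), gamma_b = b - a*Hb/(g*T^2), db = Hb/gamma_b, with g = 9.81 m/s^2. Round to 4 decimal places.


a = 43.8 * (1 - exp(-19 * m))
exp(-19 * 0.037) = exp(-0.7030) = 0.495098
a = 43.8 * (1 - 0.495098) = 22.114717
b = 1.56 / (1 + exp(-19.5 * m))
exp(-19.5 * 0.037) = exp(-0.7215) = 0.486023
b = 1.56 / (1 + 0.486023) = 1.049782
Hb / (g * T^2) = 3.59 / (9.81 * 8.5^2) = 3.59 / 708.7725 = 0.00506509
gamma_b = b - a * Hb/(g*T^2) = 1.049782 - 22.114717 * 0.00506509 = 0.937769
db = Hb / gamma_b = 3.59 / 0.937769
db = 3.8282 m

3.8282


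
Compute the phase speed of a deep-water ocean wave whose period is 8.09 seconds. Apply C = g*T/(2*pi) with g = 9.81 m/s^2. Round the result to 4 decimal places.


We use the deep-water celerity formula:
C = g * T / (2 * pi)
C = 9.81 * 8.09 / (2 * 3.14159...)
C = 79.362900 / 6.283185
C = 12.6310 m/s

12.6310


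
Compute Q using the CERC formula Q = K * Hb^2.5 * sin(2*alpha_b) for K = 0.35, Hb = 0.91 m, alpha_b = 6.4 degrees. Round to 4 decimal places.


Q = K * Hb^2.5 * sin(2 * alpha_b)
Hb^2.5 = 0.91^2.5 = 0.789957
sin(2 * 6.4) = sin(12.8) = 0.221548
Q = 0.35 * 0.789957 * 0.221548
Q = 0.0613 m^3/s

0.0613


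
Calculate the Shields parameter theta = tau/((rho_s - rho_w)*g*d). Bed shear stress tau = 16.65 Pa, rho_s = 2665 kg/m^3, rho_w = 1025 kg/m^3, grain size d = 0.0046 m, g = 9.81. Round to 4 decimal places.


theta = tau / ((rho_s - rho_w) * g * d)
rho_s - rho_w = 2665 - 1025 = 1640
Denominator = 1640 * 9.81 * 0.0046 = 74.006640
theta = 16.65 / 74.006640
theta = 0.2250

0.2250


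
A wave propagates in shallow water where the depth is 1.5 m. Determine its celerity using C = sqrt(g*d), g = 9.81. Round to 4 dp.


Using the shallow-water approximation:
C = sqrt(g * d) = sqrt(9.81 * 1.5)
C = sqrt(14.7150)
C = 3.8360 m/s

3.8360


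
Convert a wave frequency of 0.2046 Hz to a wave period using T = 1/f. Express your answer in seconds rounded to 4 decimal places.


T = 1 / f
T = 1 / 0.2046
T = 4.8876 s

4.8876


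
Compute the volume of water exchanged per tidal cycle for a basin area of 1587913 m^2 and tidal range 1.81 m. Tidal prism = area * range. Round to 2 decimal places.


Tidal prism = Area * Tidal range
P = 1587913 * 1.81
P = 2874122.53 m^3

2874122.53


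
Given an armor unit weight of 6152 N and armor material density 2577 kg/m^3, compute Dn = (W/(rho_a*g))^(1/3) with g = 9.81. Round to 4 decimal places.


V = W / (rho_a * g)
V = 6152 / (2577 * 9.81)
V = 6152 / 25280.37
V = 0.243351 m^3
Dn = V^(1/3) = 0.243351^(1/3)
Dn = 0.6243 m

0.6243


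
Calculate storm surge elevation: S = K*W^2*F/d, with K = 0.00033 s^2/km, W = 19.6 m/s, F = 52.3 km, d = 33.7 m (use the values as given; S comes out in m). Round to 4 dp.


S = K * W^2 * F / d
W^2 = 19.6^2 = 384.16
S = 0.00033 * 384.16 * 52.3 / 33.7
Numerator = 0.00033 * 384.16 * 52.3 = 6.630217
S = 6.630217 / 33.7 = 0.1967 m

0.1967


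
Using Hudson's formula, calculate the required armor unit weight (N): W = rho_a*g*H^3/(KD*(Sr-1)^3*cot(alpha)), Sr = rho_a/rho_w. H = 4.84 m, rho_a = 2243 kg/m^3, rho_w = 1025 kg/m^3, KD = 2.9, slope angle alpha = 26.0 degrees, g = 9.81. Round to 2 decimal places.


Sr = rho_a / rho_w = 2243 / 1025 = 2.188293
(Sr - 1) = 1.188293
(Sr - 1)^3 = 1.677916
cot(26.0) = 1 / tan(26.0) = 1 / 0.487733 = 2.050304
Numerator = 2243 * 9.81 * 4.84^3 = 2494792.1330
Denominator = 2.9 * 1.677916 * 2.050304 = 9.976690
W = 2494792.1330 / 9.976690
W = 250062.10 N

250062.10


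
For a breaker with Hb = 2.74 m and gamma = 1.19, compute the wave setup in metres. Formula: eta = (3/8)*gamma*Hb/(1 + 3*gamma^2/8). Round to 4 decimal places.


eta = (3/8) * gamma * Hb / (1 + 3*gamma^2/8)
Numerator = (3/8) * 1.19 * 2.74 = 1.222725
Denominator = 1 + 3*1.19^2/8 = 1 + 0.531038 = 1.531038
eta = 1.222725 / 1.531038
eta = 0.7986 m

0.7986


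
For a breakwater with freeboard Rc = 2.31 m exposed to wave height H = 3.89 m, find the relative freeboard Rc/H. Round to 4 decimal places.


Relative freeboard = Rc / H
= 2.31 / 3.89
= 0.5938

0.5938


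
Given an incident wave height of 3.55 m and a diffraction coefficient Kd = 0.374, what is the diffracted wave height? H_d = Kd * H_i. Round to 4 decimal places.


H_d = Kd * H_i
H_d = 0.374 * 3.55
H_d = 1.3277 m

1.3277


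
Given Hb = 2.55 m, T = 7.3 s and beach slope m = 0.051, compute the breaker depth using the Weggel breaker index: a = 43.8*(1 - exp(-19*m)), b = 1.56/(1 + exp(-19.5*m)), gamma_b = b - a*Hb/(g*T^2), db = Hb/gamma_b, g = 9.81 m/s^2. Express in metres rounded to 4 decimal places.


a = 43.8 * (1 - exp(-19 * m))
exp(-19 * 0.051) = exp(-0.9690) = 0.379462
a = 43.8 * (1 - 0.379462) = 27.179551
b = 1.56 / (1 + exp(-19.5 * m))
exp(-19.5 * 0.051) = exp(-0.9945) = 0.369908
b = 1.56 / (1 + 0.369908) = 1.138762
Hb / (g * T^2) = 2.55 / (9.81 * 7.3^2) = 2.55 / 522.7749 = 0.00487782
gamma_b = b - a * Hb/(g*T^2) = 1.138762 - 27.179551 * 0.00487782 = 1.006185
db = Hb / gamma_b = 2.55 / 1.006185
db = 2.5343 m

2.5343


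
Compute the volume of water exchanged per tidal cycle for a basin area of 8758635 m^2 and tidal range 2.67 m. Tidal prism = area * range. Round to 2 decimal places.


Tidal prism = Area * Tidal range
P = 8758635 * 2.67
P = 23385555.45 m^3

23385555.45


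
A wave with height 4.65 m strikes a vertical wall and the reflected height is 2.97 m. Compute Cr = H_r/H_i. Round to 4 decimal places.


Cr = H_r / H_i
Cr = 2.97 / 4.65
Cr = 0.6387

0.6387


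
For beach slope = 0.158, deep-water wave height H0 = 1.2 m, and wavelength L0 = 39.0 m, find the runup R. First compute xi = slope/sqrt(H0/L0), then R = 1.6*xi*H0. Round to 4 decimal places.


xi = slope / sqrt(H0/L0)
H0/L0 = 1.2/39.0 = 0.030769
sqrt(0.030769) = 0.175412
xi = 0.158 / 0.175412 = 0.900739
R = 1.6 * xi * H0 = 1.6 * 0.900739 * 1.2
R = 1.7294 m

1.7294


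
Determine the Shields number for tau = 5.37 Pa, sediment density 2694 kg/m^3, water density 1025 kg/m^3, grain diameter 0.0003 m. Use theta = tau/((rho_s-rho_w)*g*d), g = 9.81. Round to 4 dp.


theta = tau / ((rho_s - rho_w) * g * d)
rho_s - rho_w = 2694 - 1025 = 1669
Denominator = 1669 * 9.81 * 0.0003 = 4.911867
theta = 5.37 / 4.911867
theta = 1.0933

1.0933


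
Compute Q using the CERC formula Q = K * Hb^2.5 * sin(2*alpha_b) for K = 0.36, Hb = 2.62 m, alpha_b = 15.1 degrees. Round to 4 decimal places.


Q = K * Hb^2.5 * sin(2 * alpha_b)
Hb^2.5 = 2.62^2.5 = 11.111002
sin(2 * 15.1) = sin(30.2) = 0.503020
Q = 0.36 * 11.111002 * 0.503020
Q = 2.0121 m^3/s

2.0121


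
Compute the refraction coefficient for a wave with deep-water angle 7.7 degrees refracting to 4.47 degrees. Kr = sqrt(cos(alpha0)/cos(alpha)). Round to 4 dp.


Kr = sqrt(cos(alpha0) / cos(alpha))
cos(7.7) = 0.990983
cos(4.47) = 0.996958
Kr = sqrt(0.990983 / 0.996958)
Kr = sqrt(0.994007)
Kr = 0.9970

0.9970


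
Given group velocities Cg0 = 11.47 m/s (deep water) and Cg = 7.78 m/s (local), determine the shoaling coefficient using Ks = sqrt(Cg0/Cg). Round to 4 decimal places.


Ks = sqrt(Cg0 / Cg)
Ks = sqrt(11.47 / 7.78)
Ks = sqrt(1.4743)
Ks = 1.2142

1.2142


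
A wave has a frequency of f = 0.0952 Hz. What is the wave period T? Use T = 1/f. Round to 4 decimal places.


T = 1 / f
T = 1 / 0.0952
T = 10.5042 s

10.5042


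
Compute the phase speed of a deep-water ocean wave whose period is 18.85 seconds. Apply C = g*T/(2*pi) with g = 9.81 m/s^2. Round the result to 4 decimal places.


We use the deep-water celerity formula:
C = g * T / (2 * pi)
C = 9.81 * 18.85 / (2 * 3.14159...)
C = 184.918500 / 6.283185
C = 29.4307 m/s

29.4307


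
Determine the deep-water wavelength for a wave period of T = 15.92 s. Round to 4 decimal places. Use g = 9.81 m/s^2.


L0 = g * T^2 / (2 * pi)
L0 = 9.81 * 15.92^2 / (2 * pi)
L0 = 9.81 * 253.4464 / 6.28319
L0 = 2486.3092 / 6.28319
L0 = 395.7084 m

395.7084


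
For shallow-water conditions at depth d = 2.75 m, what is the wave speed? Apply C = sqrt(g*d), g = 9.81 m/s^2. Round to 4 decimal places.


Using the shallow-water approximation:
C = sqrt(g * d) = sqrt(9.81 * 2.75)
C = sqrt(26.9775)
C = 5.1940 m/s

5.1940


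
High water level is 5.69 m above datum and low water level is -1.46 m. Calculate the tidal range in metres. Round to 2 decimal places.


Tidal range = High water - Low water
Tidal range = 5.69 - (-1.46)
Tidal range = 7.15 m

7.15


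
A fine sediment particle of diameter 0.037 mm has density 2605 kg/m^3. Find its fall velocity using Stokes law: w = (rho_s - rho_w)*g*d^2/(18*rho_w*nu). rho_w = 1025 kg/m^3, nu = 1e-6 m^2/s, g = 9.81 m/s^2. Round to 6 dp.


w = (rho_s - rho_w) * g * d^2 / (18 * rho_w * nu)
d = 0.037 mm = 0.000037 m
rho_s - rho_w = 2605 - 1025 = 1580
Numerator = 1580 * 9.81 * (0.000037)^2 = 0.000021219226
Denominator = 18 * 1025 * 1e-6 = 0.018450
w = 0.001150 m/s

0.001150


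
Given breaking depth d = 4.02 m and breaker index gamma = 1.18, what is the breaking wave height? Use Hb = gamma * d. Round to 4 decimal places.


Hb = gamma * d
Hb = 1.18 * 4.02
Hb = 4.7436 m

4.7436


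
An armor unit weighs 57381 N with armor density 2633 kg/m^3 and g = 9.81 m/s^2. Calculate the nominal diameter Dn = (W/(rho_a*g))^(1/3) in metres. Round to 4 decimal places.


V = W / (rho_a * g)
V = 57381 / (2633 * 9.81)
V = 57381 / 25829.73
V = 2.221510 m^3
Dn = V^(1/3) = 2.221510^(1/3)
Dn = 1.3048 m

1.3048


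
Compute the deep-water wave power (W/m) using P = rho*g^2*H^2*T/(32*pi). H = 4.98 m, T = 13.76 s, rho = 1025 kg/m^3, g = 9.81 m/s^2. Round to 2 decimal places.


P = rho * g^2 * H^2 * T / (32 * pi)
P = 1025 * 9.81^2 * 4.98^2 * 13.76 / (32 * pi)
P = 1025 * 96.2361 * 24.8004 * 13.76 / 100.53096
P = 334841.40 W/m

334841.40


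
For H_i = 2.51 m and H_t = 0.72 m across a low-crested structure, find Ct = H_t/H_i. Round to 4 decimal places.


Ct = H_t / H_i
Ct = 0.72 / 2.51
Ct = 0.2869

0.2869


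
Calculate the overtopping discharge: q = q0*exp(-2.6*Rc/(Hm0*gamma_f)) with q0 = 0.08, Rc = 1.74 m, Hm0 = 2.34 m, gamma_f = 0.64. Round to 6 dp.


q = q0 * exp(-2.6 * Rc / (Hm0 * gamma_f))
Exponent = -2.6 * 1.74 / (2.34 * 0.64)
= -2.6 * 1.74 / 1.4976
= -3.020833
exp(-3.020833) = 0.048761
q = 0.08 * 0.048761
q = 0.003901 m^3/s/m

0.003901


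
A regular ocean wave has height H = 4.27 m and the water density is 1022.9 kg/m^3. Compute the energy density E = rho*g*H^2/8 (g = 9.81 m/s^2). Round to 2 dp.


E = (1/8) * rho * g * H^2
E = (1/8) * 1022.9 * 9.81 * 4.27^2
E = 0.125 * 1022.9 * 9.81 * 18.2329
E = 22870.09 J/m^2

22870.09


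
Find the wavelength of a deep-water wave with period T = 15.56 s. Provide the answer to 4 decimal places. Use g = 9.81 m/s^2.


L0 = g * T^2 / (2 * pi)
L0 = 9.81 * 15.56^2 / (2 * pi)
L0 = 9.81 * 242.1136 / 6.28319
L0 = 2375.1344 / 6.28319
L0 = 378.0144 m

378.0144


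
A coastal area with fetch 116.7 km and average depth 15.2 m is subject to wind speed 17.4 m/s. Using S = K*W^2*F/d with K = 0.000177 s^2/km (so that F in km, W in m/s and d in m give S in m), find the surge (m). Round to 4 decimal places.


S = K * W^2 * F / d
W^2 = 17.4^2 = 302.76
S = 0.000177 * 302.76 * 116.7 / 15.2
Numerator = 0.000177 * 302.76 * 116.7 = 6.253780
S = 6.253780 / 15.2 = 0.4114 m

0.4114


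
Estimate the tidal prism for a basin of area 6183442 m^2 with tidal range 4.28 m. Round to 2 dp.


Tidal prism = Area * Tidal range
P = 6183442 * 4.28
P = 26465131.76 m^3

26465131.76


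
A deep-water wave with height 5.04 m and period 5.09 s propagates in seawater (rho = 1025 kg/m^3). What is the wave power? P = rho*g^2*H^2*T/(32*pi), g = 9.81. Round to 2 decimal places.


P = rho * g^2 * H^2 * T / (32 * pi)
P = 1025 * 9.81^2 * 5.04^2 * 5.09 / (32 * pi)
P = 1025 * 96.2361 * 25.4016 * 5.09 / 100.53096
P = 126864.73 W/m

126864.73


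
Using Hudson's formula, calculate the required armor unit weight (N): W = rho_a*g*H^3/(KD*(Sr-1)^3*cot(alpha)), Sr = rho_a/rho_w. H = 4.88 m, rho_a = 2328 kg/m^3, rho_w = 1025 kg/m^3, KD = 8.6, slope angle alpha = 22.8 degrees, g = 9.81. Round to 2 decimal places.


Sr = rho_a / rho_w = 2328 / 1025 = 2.271220
(Sr - 1) = 1.271220
(Sr - 1)^3 = 2.054290
cot(22.8) = 1 / tan(22.8) = 1 / 0.420361 = 2.378906
Numerator = 2328 * 9.81 * 4.88^3 = 2654064.3554
Denominator = 8.6 * 2.054290 * 2.378906 = 42.027870
W = 2654064.3554 / 42.027870
W = 63150.10 N

63150.10


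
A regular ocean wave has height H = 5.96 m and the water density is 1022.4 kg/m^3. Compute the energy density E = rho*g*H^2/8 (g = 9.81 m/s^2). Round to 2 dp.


E = (1/8) * rho * g * H^2
E = (1/8) * 1022.4 * 9.81 * 5.96^2
E = 0.125 * 1022.4 * 9.81 * 35.5216
E = 44534.07 J/m^2

44534.07


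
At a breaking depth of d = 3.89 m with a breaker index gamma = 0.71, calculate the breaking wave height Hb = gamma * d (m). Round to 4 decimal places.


Hb = gamma * d
Hb = 0.71 * 3.89
Hb = 2.7619 m

2.7619


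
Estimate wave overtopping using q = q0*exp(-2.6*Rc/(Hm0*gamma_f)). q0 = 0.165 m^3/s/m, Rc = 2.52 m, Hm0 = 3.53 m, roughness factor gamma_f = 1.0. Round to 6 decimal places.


q = q0 * exp(-2.6 * Rc / (Hm0 * gamma_f))
Exponent = -2.6 * 2.52 / (3.53 * 1.0)
= -2.6 * 2.52 / 3.5300
= -1.856091
exp(-1.856091) = 0.156282
q = 0.165 * 0.156282
q = 0.025787 m^3/s/m

0.025787


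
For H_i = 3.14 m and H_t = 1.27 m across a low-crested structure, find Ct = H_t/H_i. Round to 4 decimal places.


Ct = H_t / H_i
Ct = 1.27 / 3.14
Ct = 0.4045

0.4045


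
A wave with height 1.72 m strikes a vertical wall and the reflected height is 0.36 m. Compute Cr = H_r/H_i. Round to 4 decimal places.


Cr = H_r / H_i
Cr = 0.36 / 1.72
Cr = 0.2093

0.2093


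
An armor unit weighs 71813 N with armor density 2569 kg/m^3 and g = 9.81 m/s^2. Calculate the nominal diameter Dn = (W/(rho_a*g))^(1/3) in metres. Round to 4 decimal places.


V = W / (rho_a * g)
V = 71813 / (2569 * 9.81)
V = 71813 / 25201.89
V = 2.849509 m^3
Dn = V^(1/3) = 2.849509^(1/3)
Dn = 1.4177 m

1.4177


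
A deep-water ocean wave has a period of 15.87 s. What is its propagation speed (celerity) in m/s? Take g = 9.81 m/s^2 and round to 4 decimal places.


We use the deep-water celerity formula:
C = g * T / (2 * pi)
C = 9.81 * 15.87 / (2 * 3.14159...)
C = 155.684700 / 6.283185
C = 24.7780 m/s

24.7780


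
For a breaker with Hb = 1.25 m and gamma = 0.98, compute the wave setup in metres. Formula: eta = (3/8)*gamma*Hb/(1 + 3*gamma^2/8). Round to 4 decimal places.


eta = (3/8) * gamma * Hb / (1 + 3*gamma^2/8)
Numerator = (3/8) * 0.98 * 1.25 = 0.459375
Denominator = 1 + 3*0.98^2/8 = 1 + 0.360150 = 1.360150
eta = 0.459375 / 1.360150
eta = 0.3377 m

0.3377


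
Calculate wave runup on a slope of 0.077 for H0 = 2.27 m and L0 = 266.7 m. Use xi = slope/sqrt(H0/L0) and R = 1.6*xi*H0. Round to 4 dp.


xi = slope / sqrt(H0/L0)
H0/L0 = 2.27/266.7 = 0.008511
sqrt(0.008511) = 0.092257
xi = 0.077 / 0.092257 = 0.834621
R = 1.6 * xi * H0 = 1.6 * 0.834621 * 2.27
R = 3.0313 m

3.0313


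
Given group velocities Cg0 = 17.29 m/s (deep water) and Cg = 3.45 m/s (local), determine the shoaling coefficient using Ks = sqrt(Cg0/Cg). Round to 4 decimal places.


Ks = sqrt(Cg0 / Cg)
Ks = sqrt(17.29 / 3.45)
Ks = sqrt(5.0116)
Ks = 2.2387

2.2387


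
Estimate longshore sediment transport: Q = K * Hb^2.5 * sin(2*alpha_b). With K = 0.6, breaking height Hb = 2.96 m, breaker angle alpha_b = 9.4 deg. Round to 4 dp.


Q = K * Hb^2.5 * sin(2 * alpha_b)
Hb^2.5 = 2.96^2.5 = 15.074027
sin(2 * 9.4) = sin(18.8) = 0.322266
Q = 0.6 * 15.074027 * 0.322266
Q = 2.9147 m^3/s

2.9147


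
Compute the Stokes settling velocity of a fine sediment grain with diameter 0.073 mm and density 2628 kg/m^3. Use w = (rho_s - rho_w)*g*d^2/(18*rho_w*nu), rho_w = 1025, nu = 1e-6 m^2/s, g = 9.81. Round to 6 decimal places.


w = (rho_s - rho_w) * g * d^2 / (18 * rho_w * nu)
d = 0.073 mm = 0.000073 m
rho_s - rho_w = 2628 - 1025 = 1603
Numerator = 1603 * 9.81 * (0.000073)^2 = 0.000083800816
Denominator = 18 * 1025 * 1e-6 = 0.018450
w = 0.004542 m/s

0.004542


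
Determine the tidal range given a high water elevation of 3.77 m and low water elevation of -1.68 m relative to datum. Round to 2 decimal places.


Tidal range = High water - Low water
Tidal range = 3.77 - (-1.68)
Tidal range = 5.45 m

5.45


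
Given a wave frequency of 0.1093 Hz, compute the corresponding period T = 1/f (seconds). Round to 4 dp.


T = 1 / f
T = 1 / 0.1093
T = 9.1491 s

9.1491


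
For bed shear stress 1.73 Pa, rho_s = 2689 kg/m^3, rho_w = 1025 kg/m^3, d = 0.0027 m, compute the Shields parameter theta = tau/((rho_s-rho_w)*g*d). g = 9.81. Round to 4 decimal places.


theta = tau / ((rho_s - rho_w) * g * d)
rho_s - rho_w = 2689 - 1025 = 1664
Denominator = 1664 * 9.81 * 0.0027 = 44.074368
theta = 1.73 / 44.074368
theta = 0.0393

0.0393


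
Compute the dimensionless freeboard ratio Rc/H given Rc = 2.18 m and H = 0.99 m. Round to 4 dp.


Relative freeboard = Rc / H
= 2.18 / 0.99
= 2.2020

2.2020


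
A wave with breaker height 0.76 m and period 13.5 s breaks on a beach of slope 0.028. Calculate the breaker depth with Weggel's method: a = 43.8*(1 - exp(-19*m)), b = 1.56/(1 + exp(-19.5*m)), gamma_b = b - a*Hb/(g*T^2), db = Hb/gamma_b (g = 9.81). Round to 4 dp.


a = 43.8 * (1 - exp(-19 * m))
exp(-19 * 0.028) = exp(-0.5320) = 0.587429
a = 43.8 * (1 - 0.587429) = 18.070613
b = 1.56 / (1 + exp(-19.5 * m))
exp(-19.5 * 0.028) = exp(-0.5460) = 0.579262
b = 1.56 / (1 + 0.579262) = 0.987803
Hb / (g * T^2) = 0.76 / (9.81 * 13.5^2) = 0.76 / 1787.8725 = 0.00042509
gamma_b = b - a * Hb/(g*T^2) = 0.987803 - 18.070613 * 0.00042509 = 0.980121
db = Hb / gamma_b = 0.76 / 0.980121
db = 0.7754 m

0.7754


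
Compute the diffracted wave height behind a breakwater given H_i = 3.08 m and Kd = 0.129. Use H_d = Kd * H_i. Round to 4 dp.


H_d = Kd * H_i
H_d = 0.129 * 3.08
H_d = 0.3973 m

0.3973


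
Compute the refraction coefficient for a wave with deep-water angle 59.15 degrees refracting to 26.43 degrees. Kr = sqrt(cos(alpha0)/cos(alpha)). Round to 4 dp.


Kr = sqrt(cos(alpha0) / cos(alpha))
cos(59.15) = 0.512792
cos(26.43) = 0.895479
Kr = sqrt(0.512792 / 0.895479)
Kr = sqrt(0.572646)
Kr = 0.7567

0.7567


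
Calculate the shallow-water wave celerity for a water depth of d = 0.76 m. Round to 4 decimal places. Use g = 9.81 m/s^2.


Using the shallow-water approximation:
C = sqrt(g * d) = sqrt(9.81 * 0.76)
C = sqrt(7.4556)
C = 2.7305 m/s

2.7305


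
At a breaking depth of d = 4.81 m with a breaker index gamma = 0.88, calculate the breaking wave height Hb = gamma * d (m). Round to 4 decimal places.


Hb = gamma * d
Hb = 0.88 * 4.81
Hb = 4.2328 m

4.2328


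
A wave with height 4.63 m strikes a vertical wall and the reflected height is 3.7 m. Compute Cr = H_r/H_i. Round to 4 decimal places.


Cr = H_r / H_i
Cr = 3.7 / 4.63
Cr = 0.7991

0.7991


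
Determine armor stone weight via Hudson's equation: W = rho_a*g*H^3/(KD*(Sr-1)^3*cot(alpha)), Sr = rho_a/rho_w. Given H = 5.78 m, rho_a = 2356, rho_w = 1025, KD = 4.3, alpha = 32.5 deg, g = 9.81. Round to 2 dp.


Sr = rho_a / rho_w = 2356 / 1025 = 2.298537
(Sr - 1) = 1.298537
(Sr - 1)^3 = 2.189589
cot(32.5) = 1 / tan(32.5) = 1 / 0.637070 = 1.569686
Numerator = 2356 * 9.81 * 5.78^3 = 4463009.4740
Denominator = 4.3 * 2.189589 * 1.569686 = 14.778954
W = 4463009.4740 / 14.778954
W = 301984.13 N

301984.13


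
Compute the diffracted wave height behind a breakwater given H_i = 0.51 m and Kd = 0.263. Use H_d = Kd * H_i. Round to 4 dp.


H_d = Kd * H_i
H_d = 0.263 * 0.51
H_d = 0.1341 m

0.1341


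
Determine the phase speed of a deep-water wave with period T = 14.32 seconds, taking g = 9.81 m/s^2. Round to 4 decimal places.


We use the deep-water celerity formula:
C = g * T / (2 * pi)
C = 9.81 * 14.32 / (2 * 3.14159...)
C = 140.479200 / 6.283185
C = 22.3580 m/s

22.3580


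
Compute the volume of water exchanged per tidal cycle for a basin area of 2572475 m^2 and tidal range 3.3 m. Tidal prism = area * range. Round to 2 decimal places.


Tidal prism = Area * Tidal range
P = 2572475 * 3.3
P = 8489167.50 m^3

8489167.50


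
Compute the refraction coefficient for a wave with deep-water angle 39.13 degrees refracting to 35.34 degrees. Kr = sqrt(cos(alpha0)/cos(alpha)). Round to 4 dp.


Kr = sqrt(cos(alpha0) / cos(alpha))
cos(39.13) = 0.775716
cos(35.34) = 0.815734
Kr = sqrt(0.775716 / 0.815734)
Kr = sqrt(0.950942)
Kr = 0.9752

0.9752


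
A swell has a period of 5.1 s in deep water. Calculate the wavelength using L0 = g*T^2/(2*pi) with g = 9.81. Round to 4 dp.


L0 = g * T^2 / (2 * pi)
L0 = 9.81 * 5.1^2 / (2 * pi)
L0 = 9.81 * 26.0100 / 6.28319
L0 = 255.1581 / 6.28319
L0 = 40.6097 m

40.6097


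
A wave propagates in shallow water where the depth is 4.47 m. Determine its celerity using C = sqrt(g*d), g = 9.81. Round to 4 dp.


Using the shallow-water approximation:
C = sqrt(g * d) = sqrt(9.81 * 4.47)
C = sqrt(43.8507)
C = 6.6220 m/s

6.6220


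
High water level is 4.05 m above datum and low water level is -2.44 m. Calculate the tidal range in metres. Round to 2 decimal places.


Tidal range = High water - Low water
Tidal range = 4.05 - (-2.44)
Tidal range = 6.49 m

6.49


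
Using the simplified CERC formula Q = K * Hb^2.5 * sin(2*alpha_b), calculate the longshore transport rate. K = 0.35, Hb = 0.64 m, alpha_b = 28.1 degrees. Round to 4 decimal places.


Q = K * Hb^2.5 * sin(2 * alpha_b)
Hb^2.5 = 0.64^2.5 = 0.327680
sin(2 * 28.1) = sin(56.2) = 0.830984
Q = 0.35 * 0.327680 * 0.830984
Q = 0.0953 m^3/s

0.0953


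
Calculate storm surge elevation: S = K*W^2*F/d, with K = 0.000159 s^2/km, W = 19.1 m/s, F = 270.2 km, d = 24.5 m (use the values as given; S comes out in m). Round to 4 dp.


S = K * W^2 * F / d
W^2 = 19.1^2 = 364.81
S = 0.000159 * 364.81 * 270.2 / 24.5
Numerator = 0.000159 * 364.81 * 270.2 = 15.672894
S = 15.672894 / 24.5 = 0.6397 m

0.6397


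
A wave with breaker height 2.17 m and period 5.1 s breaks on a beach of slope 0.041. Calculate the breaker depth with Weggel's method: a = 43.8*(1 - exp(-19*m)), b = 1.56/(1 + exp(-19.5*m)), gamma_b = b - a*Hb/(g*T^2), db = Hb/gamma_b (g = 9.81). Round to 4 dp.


a = 43.8 * (1 - exp(-19 * m))
exp(-19 * 0.041) = exp(-0.7790) = 0.458865
a = 43.8 * (1 - 0.458865) = 23.701728
b = 1.56 / (1 + exp(-19.5 * m))
exp(-19.5 * 0.041) = exp(-0.7995) = 0.449554
b = 1.56 / (1 + 0.449554) = 1.076193
Hb / (g * T^2) = 2.17 / (9.81 * 5.1^2) = 2.17 / 255.1581 = 0.00850453
gamma_b = b - a * Hb/(g*T^2) = 1.076193 - 23.701728 * 0.00850453 = 0.874621
db = Hb / gamma_b = 2.17 / 0.874621
db = 2.4811 m

2.4811


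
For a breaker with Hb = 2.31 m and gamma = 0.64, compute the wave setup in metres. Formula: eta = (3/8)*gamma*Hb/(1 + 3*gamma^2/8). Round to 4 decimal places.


eta = (3/8) * gamma * Hb / (1 + 3*gamma^2/8)
Numerator = (3/8) * 0.64 * 2.31 = 0.554400
Denominator = 1 + 3*0.64^2/8 = 1 + 0.153600 = 1.153600
eta = 0.554400 / 1.153600
eta = 0.4806 m

0.4806


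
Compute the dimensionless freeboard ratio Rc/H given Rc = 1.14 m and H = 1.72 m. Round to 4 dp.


Relative freeboard = Rc / H
= 1.14 / 1.72
= 0.6628

0.6628


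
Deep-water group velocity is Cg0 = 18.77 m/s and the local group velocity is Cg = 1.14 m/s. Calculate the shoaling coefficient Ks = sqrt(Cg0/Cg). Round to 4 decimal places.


Ks = sqrt(Cg0 / Cg)
Ks = sqrt(18.77 / 1.14)
Ks = sqrt(16.4649)
Ks = 4.0577

4.0577


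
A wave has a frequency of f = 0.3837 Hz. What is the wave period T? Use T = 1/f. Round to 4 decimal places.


T = 1 / f
T = 1 / 0.3837
T = 2.6062 s

2.6062


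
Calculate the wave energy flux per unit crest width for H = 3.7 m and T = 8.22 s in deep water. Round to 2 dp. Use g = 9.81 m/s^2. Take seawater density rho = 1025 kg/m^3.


P = rho * g^2 * H^2 * T / (32 * pi)
P = 1025 * 9.81^2 * 3.7^2 * 8.22 / (32 * pi)
P = 1025 * 96.2361 * 13.6900 * 8.22 / 100.53096
P = 110417.34 W/m

110417.34


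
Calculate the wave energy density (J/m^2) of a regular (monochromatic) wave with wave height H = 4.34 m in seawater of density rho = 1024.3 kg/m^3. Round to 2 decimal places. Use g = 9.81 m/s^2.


E = (1/8) * rho * g * H^2
E = (1/8) * 1024.3 * 9.81 * 4.34^2
E = 0.125 * 1024.3 * 9.81 * 18.8356
E = 23658.42 J/m^2

23658.42


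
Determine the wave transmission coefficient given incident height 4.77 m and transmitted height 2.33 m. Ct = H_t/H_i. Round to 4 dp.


Ct = H_t / H_i
Ct = 2.33 / 4.77
Ct = 0.4885

0.4885


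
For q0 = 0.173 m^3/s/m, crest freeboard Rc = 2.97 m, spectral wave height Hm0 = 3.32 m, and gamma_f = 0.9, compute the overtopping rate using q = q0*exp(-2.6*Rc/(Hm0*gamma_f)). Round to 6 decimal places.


q = q0 * exp(-2.6 * Rc / (Hm0 * gamma_f))
Exponent = -2.6 * 2.97 / (3.32 * 0.9)
= -2.6 * 2.97 / 2.9880
= -2.584337
exp(-2.584337) = 0.075446
q = 0.173 * 0.075446
q = 0.013052 m^3/s/m

0.013052


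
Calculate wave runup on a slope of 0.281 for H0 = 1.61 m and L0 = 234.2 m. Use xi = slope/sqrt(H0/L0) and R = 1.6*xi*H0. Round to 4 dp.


xi = slope / sqrt(H0/L0)
H0/L0 = 1.61/234.2 = 0.006874
sqrt(0.006874) = 0.082912
xi = 0.281 / 0.082912 = 3.389119
R = 1.6 * xi * H0 = 1.6 * 3.389119 * 1.61
R = 8.7304 m

8.7304


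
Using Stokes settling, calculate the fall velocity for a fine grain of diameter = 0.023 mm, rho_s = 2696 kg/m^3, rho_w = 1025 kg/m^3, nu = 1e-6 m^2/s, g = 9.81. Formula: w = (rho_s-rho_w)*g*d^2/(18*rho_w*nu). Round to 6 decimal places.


w = (rho_s - rho_w) * g * d^2 / (18 * rho_w * nu)
d = 0.023 mm = 0.000023 m
rho_s - rho_w = 2696 - 1025 = 1671
Numerator = 1671 * 9.81 * (0.000023)^2 = 0.000008671638
Denominator = 18 * 1025 * 1e-6 = 0.018450
w = 0.000470 m/s

0.000470


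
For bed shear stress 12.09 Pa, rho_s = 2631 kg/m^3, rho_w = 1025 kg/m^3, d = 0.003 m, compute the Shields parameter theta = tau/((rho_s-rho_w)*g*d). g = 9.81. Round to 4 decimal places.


theta = tau / ((rho_s - rho_w) * g * d)
rho_s - rho_w = 2631 - 1025 = 1606
Denominator = 1606 * 9.81 * 0.003 = 47.264580
theta = 12.09 / 47.264580
theta = 0.2558

0.2558


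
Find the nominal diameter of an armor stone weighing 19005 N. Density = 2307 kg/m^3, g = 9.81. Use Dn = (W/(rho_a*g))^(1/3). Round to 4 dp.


V = W / (rho_a * g)
V = 19005 / (2307 * 9.81)
V = 19005 / 22631.67
V = 0.839752 m^3
Dn = V^(1/3) = 0.839752^(1/3)
Dn = 0.9434 m

0.9434
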